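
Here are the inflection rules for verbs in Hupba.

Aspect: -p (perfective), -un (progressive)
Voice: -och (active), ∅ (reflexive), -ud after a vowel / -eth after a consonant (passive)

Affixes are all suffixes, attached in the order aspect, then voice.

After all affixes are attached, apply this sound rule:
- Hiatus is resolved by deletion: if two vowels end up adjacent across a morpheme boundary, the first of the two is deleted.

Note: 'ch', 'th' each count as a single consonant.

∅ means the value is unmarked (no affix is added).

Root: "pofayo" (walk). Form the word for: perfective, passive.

pofayopeth

Attach aspect perfective -p → pofayop.
Attach voice passive -eth (after consonant 'p') → pofayopeth.
Vowel deletion: no change.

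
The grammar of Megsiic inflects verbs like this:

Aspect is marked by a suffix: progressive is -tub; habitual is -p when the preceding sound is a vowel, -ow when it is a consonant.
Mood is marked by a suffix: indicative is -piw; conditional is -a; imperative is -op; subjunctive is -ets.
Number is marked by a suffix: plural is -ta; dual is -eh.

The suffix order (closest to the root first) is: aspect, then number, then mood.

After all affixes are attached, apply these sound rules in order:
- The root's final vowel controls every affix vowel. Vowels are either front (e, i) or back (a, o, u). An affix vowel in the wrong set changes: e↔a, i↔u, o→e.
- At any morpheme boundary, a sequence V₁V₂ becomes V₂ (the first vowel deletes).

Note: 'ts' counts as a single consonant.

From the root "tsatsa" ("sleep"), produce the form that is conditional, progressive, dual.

Attach aspect progressive -tub → tsatsatub.
Attach number dual -eh → tsatsatubeh.
Attach mood conditional -a → tsatsatubeha.
Apply vowel harmony: tsatsatubeha → tsatsatubaha.
Vowel deletion: no change.

tsatsatubaha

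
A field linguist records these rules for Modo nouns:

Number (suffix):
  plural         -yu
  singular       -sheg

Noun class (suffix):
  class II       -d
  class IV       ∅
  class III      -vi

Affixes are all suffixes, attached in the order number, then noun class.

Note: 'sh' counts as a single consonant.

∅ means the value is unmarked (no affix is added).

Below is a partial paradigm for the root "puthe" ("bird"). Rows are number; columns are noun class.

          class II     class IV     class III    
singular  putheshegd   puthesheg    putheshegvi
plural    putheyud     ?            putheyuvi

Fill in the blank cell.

putheyu

Attach number plural -yu → putheyu.
noun class = class IV: zero marking, form stays putheyu.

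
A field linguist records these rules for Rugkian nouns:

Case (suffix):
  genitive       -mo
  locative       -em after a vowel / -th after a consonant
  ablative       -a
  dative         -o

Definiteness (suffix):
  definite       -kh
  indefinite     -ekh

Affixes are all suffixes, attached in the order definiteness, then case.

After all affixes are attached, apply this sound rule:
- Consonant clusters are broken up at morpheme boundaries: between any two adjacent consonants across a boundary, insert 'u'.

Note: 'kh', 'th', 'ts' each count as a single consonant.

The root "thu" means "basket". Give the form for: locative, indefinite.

thuekhuth

Attach definiteness indefinite -ekh → thuekh.
Attach case locative -th (after consonant 'kh') → thuekhth.
Apply epenthesis: thuekhth → thuekhuth.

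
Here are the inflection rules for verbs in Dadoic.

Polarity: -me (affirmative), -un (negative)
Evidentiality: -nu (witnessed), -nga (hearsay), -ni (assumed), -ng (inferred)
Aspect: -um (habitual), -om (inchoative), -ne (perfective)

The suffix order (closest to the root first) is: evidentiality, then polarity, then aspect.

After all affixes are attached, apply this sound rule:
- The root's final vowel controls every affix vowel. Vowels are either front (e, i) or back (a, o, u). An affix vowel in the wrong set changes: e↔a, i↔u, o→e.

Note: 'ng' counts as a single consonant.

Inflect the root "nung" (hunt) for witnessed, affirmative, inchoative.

nungnumaom

Attach evidentiality witnessed -nu → nungnu.
Attach polarity affirmative -me → nungnume.
Attach aspect inchoative -om → nungnumeom.
Apply vowel harmony: nungnumeom → nungnumaom.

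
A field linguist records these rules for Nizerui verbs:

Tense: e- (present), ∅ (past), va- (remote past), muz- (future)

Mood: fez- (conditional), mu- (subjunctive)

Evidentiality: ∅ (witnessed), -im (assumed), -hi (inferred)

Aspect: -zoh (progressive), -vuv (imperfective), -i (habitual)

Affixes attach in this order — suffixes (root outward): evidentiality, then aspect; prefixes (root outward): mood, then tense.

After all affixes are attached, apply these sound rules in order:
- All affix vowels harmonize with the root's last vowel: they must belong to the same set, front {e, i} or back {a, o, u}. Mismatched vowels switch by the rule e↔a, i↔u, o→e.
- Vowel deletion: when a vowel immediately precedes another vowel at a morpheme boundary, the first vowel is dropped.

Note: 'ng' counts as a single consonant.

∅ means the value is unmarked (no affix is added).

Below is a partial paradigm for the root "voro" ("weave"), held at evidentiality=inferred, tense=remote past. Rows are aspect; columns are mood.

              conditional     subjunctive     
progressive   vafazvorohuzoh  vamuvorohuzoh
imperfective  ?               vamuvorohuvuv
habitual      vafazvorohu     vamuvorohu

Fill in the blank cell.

vafazvorohuvuv

Attach mood conditional fez- → fezvoro.
Attach evidentiality inferred -hi → fezvorohi.
Attach aspect imperfective -vuv → fezvorohivuv.
Attach tense remote past va- → vafezvorohivuv.
Apply vowel harmony: vafezvorohivuv → vafazvorohuvuv.
Vowel deletion: no change.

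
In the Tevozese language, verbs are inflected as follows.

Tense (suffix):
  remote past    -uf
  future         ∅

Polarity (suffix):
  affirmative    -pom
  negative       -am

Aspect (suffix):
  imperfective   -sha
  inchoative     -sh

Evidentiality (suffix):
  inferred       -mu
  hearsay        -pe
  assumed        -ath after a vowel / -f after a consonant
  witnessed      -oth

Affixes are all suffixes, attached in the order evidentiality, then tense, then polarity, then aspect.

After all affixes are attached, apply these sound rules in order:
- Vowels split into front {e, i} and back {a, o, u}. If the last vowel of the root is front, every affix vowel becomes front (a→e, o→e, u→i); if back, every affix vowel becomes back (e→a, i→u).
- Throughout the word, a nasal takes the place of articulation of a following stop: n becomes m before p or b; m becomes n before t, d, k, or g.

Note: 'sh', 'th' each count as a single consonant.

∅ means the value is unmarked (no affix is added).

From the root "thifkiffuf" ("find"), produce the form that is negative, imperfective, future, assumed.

thifkiffuffamsha

Attach evidentiality assumed -f (after consonant 'f') → thifkiffuff.
tense = future: zero marking, form stays thifkiffuff.
Attach polarity negative -am → thifkiffuffam.
Attach aspect imperfective -sha → thifkiffuffamsha.
Vowel harmony: no change.
Nasal assimilation: no change.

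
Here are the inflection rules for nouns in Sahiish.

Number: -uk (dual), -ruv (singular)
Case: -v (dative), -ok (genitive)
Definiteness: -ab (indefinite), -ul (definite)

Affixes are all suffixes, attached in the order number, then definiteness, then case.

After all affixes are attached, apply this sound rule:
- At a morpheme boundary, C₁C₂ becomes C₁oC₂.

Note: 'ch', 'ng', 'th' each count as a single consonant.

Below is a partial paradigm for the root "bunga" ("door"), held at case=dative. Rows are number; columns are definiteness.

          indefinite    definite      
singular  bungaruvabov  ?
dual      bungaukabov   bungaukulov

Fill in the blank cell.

bungaruvulov

Attach number singular -ruv → bungaruv.
Attach definiteness definite -ul → bungaruvul.
Attach case dative -v → bungaruvulv.
Apply epenthesis: bungaruvulv → bungaruvulov.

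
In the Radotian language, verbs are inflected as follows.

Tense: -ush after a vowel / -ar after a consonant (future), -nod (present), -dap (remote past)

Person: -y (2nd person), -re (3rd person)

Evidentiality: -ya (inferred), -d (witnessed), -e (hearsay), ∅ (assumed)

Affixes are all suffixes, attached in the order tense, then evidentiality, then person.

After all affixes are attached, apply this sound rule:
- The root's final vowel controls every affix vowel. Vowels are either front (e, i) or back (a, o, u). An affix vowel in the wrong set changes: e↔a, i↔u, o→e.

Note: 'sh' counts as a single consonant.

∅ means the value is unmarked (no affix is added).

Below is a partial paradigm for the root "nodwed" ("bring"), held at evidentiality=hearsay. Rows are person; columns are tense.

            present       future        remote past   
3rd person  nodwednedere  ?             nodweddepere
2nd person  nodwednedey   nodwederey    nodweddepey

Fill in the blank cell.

Attach tense future -ar (after consonant 'd') → nodwedar.
Attach evidentiality hearsay -e → nodwedare.
Attach person 3rd person -re → nodwedarere.
Apply vowel harmony: nodwedarere → nodwederere.

nodwederere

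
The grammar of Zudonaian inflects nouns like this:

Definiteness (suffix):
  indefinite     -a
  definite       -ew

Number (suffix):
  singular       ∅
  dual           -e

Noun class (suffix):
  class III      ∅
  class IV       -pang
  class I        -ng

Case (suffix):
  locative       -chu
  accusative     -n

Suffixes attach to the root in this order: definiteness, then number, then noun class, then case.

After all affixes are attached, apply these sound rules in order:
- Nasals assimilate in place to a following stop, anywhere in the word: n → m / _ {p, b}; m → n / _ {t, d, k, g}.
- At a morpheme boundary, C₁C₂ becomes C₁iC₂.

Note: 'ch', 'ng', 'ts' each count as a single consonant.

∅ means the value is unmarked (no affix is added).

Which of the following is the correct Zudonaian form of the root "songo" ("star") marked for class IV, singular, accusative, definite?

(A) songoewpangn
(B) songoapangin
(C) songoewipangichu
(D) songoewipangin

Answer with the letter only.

Attach definiteness definite -ew → songoew.
number = singular: zero marking, form stays songoew.
Attach noun class class IV -pang → songoewpang.
Attach case accusative -n → songoewpangn.
Nasal assimilation: no change.
Apply epenthesis: songoewpangn → songoewipangin.
So the correct form is songoewipangin, option (D).
(B) songoapangin is wrong: it uses indefinite instead of definite for definiteness.
(A) songoewpangn is wrong: it fails to apply the sound rule(s).
(C) songoewipangichu is wrong: it uses locative instead of accusative for case.

D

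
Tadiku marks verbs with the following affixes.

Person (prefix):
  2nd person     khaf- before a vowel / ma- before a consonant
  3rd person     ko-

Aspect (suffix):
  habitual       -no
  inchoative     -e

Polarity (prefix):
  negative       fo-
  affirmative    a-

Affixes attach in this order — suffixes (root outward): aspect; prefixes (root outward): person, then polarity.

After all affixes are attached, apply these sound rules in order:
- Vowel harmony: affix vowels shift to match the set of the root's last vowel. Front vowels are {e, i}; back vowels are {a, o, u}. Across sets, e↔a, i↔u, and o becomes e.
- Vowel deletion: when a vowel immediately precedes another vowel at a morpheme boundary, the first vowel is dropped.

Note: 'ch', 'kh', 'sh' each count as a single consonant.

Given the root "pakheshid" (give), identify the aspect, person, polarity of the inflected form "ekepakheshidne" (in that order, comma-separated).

habitual, 3rd person, affirmative

Segment: a-ko-pakheshid-no.
aspect: -no → habitual.
person: ko- → 3rd person.
polarity: a- → affirmative.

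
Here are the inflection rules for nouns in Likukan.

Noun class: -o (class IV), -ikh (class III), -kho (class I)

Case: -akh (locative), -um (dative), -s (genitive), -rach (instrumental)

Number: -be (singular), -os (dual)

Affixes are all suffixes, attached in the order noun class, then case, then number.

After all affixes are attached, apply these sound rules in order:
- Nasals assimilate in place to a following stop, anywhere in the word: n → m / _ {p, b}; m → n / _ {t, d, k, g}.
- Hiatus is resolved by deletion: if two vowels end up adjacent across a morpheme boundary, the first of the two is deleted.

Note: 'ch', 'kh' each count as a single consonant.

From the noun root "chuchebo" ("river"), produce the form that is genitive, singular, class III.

chuchebikhsbe

Attach noun class class III -ikh → chucheboikh.
Attach case genitive -s → chucheboikhs.
Attach number singular -be → chucheboikhsbe.
Nasal assimilation: no change.
Apply vowel deletion: chucheboikhsbe → chuchebikhsbe.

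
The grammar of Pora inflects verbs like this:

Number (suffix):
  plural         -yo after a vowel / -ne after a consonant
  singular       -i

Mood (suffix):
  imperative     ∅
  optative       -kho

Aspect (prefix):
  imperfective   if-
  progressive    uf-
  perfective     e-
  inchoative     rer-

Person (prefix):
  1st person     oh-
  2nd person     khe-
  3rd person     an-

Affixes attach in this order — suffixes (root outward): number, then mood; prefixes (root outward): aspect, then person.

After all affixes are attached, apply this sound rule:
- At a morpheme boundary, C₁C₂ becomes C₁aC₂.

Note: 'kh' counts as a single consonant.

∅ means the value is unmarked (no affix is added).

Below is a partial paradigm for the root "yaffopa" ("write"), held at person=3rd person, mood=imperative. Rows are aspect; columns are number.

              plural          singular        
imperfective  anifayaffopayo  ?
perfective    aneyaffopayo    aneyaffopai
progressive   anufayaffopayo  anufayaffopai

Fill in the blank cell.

anifayaffopai

Attach aspect imperfective if- → ifyaffopa.
Attach number singular -i → ifyaffopai.
Attach person 3rd person an- → anifyaffopai.
mood = imperative: zero marking, form stays anifyaffopai.
Apply epenthesis: anifyaffopai → anifayaffopai.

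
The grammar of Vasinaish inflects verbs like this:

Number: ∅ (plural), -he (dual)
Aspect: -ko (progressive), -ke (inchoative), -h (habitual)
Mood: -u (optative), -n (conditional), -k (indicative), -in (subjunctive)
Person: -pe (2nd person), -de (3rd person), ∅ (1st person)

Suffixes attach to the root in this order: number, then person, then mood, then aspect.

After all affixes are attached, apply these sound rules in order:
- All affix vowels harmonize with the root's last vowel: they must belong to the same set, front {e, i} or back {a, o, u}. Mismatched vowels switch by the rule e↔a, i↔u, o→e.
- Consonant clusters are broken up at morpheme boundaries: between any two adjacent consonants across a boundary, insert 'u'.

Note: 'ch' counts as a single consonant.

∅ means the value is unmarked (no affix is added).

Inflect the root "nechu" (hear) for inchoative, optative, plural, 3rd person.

number = plural: zero marking, form stays nechu.
Attach person 3rd person -de → nechude.
Attach mood optative -u → nechudeu.
Attach aspect inchoative -ke → nechudeuke.
Apply vowel harmony: nechudeuke → nechudauka.
Epenthesis: no change.

nechudauka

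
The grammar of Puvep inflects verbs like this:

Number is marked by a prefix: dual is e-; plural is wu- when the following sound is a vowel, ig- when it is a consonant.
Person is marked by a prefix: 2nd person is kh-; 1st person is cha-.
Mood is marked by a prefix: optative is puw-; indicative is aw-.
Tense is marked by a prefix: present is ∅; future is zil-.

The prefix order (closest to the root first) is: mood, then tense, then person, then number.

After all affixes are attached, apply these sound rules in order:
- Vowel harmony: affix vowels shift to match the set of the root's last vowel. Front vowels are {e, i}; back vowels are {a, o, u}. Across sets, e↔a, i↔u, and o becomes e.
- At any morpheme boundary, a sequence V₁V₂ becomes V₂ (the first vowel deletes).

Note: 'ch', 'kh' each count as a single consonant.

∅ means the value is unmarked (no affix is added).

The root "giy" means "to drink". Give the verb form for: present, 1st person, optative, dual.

Attach mood optative puw- → puwgiy.
tense = present: zero marking, form stays puwgiy.
Attach person 1st person cha- → chapuwgiy.
Attach number dual e- → echapuwgiy.
Apply vowel harmony: echapuwgiy → echepiwgiy.
Vowel deletion: no change.

echepiwgiy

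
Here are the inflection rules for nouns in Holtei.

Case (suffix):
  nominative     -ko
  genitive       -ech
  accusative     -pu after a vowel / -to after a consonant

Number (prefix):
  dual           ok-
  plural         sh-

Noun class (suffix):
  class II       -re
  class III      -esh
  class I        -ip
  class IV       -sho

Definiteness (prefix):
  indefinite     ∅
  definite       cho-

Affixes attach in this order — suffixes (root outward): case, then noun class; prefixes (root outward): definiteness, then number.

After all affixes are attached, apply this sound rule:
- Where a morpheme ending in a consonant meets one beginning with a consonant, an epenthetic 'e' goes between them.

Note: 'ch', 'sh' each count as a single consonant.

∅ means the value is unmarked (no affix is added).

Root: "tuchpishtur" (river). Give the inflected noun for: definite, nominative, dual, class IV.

okechotuchpishturekosho

Attach definiteness definite cho- → chotuchpishtur.
Attach case nominative -ko → chotuchpishturko.
Attach number dual ok- → okchotuchpishturko.
Attach noun class class IV -sho → okchotuchpishturkosho.
Apply epenthesis: okchotuchpishturkosho → okechotuchpishturekosho.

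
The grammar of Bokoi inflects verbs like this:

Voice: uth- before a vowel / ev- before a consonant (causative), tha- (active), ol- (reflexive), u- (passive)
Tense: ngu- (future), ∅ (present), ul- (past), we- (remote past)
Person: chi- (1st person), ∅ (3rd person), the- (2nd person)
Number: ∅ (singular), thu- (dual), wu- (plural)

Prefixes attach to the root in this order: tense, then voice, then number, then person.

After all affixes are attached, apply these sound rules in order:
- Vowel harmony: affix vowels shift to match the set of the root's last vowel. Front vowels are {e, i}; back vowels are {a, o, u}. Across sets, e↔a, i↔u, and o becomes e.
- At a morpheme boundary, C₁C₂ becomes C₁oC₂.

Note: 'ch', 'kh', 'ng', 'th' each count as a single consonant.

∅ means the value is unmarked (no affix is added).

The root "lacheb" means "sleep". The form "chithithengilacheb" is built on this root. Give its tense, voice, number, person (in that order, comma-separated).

Segment: chi-thu-tha-ngu-lacheb.
tense: ngu- → future.
voice: tha- → active.
number: thu- → dual.
person: chi- → 1st person.

future, active, dual, 1st person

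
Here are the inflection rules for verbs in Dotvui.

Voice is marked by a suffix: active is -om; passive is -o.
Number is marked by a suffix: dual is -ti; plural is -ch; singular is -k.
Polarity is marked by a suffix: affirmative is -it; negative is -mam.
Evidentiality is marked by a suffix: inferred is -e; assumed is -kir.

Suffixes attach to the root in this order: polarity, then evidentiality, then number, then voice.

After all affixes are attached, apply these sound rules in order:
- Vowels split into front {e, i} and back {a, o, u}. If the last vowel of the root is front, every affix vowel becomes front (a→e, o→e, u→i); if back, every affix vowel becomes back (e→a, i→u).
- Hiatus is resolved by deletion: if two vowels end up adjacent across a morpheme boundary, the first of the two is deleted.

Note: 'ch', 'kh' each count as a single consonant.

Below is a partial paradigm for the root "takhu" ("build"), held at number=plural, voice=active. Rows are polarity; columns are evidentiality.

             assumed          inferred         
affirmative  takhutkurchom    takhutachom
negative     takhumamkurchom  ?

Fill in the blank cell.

takhumamachom

Attach polarity negative -mam → takhumam.
Attach evidentiality inferred -e → takhumame.
Attach number plural -ch → takhumamech.
Attach voice active -om → takhumamechom.
Apply vowel harmony: takhumamechom → takhumamachom.
Vowel deletion: no change.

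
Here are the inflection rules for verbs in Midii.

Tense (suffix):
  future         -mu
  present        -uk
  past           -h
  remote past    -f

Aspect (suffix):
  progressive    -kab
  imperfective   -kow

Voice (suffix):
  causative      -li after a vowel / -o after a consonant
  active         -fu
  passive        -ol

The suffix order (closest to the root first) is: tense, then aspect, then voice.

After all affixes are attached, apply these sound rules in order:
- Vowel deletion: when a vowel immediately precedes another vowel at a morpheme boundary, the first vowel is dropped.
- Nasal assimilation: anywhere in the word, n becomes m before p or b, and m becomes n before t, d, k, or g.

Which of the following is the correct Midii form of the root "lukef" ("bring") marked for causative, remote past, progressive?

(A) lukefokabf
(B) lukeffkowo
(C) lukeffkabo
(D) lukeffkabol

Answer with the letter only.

C

Attach tense remote past -f → lukeff.
Attach aspect progressive -kab → lukeffkab.
Attach voice causative -o (after consonant 'b') → lukeffkabo.
Vowel deletion: no change.
Nasal assimilation: no change.
So the correct form is lukeffkabo, option (C).
(B) lukeffkowo is wrong: it uses imperfective instead of progressive for aspect.
(D) lukeffkabol is wrong: it uses passive instead of causative for voice.
(A) lukefokabf is wrong: it has the affixes in the wrong order.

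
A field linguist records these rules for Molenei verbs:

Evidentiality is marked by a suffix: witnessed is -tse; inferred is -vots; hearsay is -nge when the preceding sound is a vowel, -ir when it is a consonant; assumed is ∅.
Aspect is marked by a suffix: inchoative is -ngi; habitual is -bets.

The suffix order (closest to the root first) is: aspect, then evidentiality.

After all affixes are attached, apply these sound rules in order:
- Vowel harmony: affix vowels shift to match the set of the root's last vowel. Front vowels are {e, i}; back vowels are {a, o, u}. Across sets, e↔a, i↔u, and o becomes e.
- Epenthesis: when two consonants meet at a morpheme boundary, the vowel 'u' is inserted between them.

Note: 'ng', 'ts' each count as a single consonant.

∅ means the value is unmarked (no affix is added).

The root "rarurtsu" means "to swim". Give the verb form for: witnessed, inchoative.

Attach aspect inchoative -ngi → rarurtsungi.
Attach evidentiality witnessed -tse → rarurtsungitse.
Apply vowel harmony: rarurtsungitse → rarurtsungutsa.
Epenthesis: no change.

rarurtsungutsa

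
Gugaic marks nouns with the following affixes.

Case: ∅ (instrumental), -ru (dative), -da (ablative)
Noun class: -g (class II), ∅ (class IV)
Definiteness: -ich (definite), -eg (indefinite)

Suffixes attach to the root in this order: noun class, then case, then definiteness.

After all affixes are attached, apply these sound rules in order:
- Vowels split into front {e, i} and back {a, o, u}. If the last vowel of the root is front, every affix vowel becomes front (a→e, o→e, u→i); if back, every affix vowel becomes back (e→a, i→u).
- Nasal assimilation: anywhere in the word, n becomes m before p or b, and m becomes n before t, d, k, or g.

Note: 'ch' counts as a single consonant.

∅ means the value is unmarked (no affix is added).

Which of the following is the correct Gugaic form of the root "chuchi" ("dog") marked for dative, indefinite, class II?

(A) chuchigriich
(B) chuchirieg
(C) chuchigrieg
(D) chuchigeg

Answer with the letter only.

Attach noun class class II -g → chuchig.
Attach case dative -ru → chuchigru.
Attach definiteness indefinite -eg → chuchigrueg.
Apply vowel harmony: chuchigrueg → chuchigrieg.
Nasal assimilation: no change.
So the correct form is chuchigrieg, option (C).
(B) chuchirieg is wrong: it uses class IV instead of class II for noun class.
(D) chuchigeg is wrong: it uses instrumental instead of dative for case.
(A) chuchigriich is wrong: it uses definite instead of indefinite for definiteness.

C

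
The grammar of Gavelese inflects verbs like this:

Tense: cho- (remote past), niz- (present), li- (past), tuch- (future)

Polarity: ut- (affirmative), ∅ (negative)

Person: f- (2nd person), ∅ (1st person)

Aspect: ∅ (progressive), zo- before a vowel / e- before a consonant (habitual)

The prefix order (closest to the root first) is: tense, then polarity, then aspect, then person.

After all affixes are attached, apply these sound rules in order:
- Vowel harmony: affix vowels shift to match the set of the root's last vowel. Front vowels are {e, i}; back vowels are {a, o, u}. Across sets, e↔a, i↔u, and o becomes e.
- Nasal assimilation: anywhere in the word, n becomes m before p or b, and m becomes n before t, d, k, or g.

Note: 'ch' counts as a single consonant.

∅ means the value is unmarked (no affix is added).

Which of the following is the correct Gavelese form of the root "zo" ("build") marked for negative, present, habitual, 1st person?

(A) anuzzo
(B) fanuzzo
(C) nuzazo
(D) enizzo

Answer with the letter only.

A

Attach tense present niz- → nizzo.
polarity = negative: zero marking, form stays nizzo.
Attach aspect habitual e- (before consonant 'n') → enizzo.
person = 1st person: zero marking, form stays enizzo.
Apply vowel harmony: enizzo → anuzzo.
Nasal assimilation: no change.
So the correct form is anuzzo, option (A).
(C) nuzazo is wrong: it has the affixes in the wrong order.
(B) fanuzzo is wrong: it uses 2nd person instead of 1st person for person.
(D) enizzo is wrong: it fails to apply the sound rule(s).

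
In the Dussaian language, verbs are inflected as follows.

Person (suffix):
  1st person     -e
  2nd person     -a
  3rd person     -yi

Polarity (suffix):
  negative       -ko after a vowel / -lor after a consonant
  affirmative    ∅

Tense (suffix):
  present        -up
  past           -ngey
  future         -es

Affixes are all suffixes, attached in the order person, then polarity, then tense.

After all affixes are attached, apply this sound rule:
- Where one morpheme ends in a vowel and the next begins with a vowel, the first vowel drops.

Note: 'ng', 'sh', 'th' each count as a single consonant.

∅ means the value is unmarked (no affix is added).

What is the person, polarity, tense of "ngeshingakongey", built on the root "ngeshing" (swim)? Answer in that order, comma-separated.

Segment: ngeshing-a-ko-ngey.
person: -a → 2nd person.
polarity: -ko/lor → negative.
tense: -ngey → past.

2nd person, negative, past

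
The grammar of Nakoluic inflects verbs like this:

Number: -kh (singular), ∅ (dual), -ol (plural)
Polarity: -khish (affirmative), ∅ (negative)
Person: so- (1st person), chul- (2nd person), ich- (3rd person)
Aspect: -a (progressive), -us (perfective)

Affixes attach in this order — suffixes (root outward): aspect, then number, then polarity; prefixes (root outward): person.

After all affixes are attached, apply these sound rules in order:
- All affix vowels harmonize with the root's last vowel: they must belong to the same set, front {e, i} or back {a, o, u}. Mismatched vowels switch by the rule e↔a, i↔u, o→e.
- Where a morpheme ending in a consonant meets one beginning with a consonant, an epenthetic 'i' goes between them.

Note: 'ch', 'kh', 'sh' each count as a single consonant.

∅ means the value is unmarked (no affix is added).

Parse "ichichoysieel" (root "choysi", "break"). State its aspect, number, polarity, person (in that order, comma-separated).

progressive, plural, negative, 3rd person

Segment: ich-choysi-a-ol.
aspect: -a → progressive.
number: -ol → plural.
polarity: ∅ → negative.
person: ich- → 3rd person.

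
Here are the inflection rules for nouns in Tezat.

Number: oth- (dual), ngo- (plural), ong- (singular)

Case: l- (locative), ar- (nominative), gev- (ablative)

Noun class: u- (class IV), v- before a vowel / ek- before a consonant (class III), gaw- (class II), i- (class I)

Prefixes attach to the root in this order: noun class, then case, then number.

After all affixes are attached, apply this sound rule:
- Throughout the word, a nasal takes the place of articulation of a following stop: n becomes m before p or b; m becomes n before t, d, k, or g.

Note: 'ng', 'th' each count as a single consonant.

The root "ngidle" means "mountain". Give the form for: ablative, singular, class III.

onggevekngidle

Attach noun class class III ek- (before consonant 'ng') → ekngidle.
Attach case ablative gev- → gevekngidle.
Attach number singular ong- → onggevekngidle.
Nasal assimilation: no change.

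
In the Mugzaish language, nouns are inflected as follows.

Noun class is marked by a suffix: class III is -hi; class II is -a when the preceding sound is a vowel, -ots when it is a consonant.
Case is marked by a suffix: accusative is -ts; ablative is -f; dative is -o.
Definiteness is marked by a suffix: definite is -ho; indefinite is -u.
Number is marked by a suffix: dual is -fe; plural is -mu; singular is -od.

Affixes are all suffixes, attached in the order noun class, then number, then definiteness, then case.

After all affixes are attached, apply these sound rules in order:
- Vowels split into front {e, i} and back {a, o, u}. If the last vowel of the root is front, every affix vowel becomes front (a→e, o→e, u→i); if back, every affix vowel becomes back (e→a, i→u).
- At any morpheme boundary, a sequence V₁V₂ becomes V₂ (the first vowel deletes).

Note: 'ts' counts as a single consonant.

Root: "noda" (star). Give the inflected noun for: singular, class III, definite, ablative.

nodahodhof

Attach noun class class III -hi → nodahi.
Attach number singular -od → nodahiod.
Attach definiteness definite -ho → nodahiodho.
Attach case ablative -f → nodahiodhof.
Apply vowel harmony: nodahiodhof → nodahuodhof.
Apply vowel deletion: nodahuodhof → nodahodhof.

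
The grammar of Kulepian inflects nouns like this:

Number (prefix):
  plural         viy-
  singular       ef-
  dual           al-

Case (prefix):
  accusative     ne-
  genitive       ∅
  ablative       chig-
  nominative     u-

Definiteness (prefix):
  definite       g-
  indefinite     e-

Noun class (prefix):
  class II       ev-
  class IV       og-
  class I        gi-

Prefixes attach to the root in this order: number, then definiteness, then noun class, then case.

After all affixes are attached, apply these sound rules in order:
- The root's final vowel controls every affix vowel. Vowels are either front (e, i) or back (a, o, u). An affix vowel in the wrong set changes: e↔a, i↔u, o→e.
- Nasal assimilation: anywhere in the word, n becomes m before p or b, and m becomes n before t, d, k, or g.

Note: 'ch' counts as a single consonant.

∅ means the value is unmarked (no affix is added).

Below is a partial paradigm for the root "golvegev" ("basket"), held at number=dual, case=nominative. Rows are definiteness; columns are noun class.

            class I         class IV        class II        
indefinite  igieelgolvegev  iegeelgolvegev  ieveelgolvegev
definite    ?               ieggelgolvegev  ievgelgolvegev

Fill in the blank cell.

Attach number dual al- → algolvegev.
Attach definiteness definite g- → galgolvegev.
Attach noun class class I gi- → gigalgolvegev.
Attach case nominative u- → ugigalgolvegev.
Apply vowel harmony: ugigalgolvegev → igigelgolvegev.
Nasal assimilation: no change.

igigelgolvegev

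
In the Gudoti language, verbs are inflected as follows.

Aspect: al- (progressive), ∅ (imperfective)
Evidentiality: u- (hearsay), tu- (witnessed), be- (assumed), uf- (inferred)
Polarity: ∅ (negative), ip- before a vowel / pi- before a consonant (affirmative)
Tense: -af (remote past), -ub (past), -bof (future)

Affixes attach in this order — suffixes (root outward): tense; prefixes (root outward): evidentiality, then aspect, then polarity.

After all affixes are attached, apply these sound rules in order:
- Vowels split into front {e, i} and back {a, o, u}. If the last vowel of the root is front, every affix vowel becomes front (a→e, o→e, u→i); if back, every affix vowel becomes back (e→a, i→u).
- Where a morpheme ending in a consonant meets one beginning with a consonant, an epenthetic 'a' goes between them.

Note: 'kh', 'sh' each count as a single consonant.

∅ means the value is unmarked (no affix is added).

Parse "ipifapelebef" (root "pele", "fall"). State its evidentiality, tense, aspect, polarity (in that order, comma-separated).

inferred, future, imperfective, affirmative

Segment: ip-uf-pele-bof.
evidentiality: uf- → inferred.
tense: -bof → future.
aspect: ∅ → imperfective.
polarity: ip/pi- → affirmative.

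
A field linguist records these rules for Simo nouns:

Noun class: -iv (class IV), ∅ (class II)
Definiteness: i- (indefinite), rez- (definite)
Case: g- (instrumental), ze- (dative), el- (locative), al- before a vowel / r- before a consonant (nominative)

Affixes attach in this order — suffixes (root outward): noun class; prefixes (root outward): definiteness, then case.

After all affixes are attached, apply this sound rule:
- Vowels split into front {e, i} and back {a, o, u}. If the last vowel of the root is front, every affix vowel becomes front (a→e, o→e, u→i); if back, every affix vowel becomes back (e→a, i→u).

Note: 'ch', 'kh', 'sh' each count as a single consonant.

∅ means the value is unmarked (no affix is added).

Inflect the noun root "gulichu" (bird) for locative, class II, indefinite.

Attach definiteness indefinite i- → igulichu.
Attach case locative el- → eligulichu.
noun class = class II: zero marking, form stays eligulichu.
Apply vowel harmony: eligulichu → alugulichu.

alugulichu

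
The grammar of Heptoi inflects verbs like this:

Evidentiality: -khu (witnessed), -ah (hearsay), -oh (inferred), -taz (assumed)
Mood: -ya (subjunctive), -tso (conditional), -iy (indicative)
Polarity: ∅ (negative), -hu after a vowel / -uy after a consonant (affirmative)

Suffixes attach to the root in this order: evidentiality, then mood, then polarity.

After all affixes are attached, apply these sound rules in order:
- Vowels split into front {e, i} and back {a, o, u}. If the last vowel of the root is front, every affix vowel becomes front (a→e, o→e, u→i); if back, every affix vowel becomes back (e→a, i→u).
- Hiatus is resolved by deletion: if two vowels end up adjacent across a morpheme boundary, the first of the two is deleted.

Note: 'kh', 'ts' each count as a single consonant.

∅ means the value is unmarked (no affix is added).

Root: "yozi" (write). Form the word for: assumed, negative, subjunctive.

Attach evidentiality assumed -taz → yozitaz.
Attach mood subjunctive -ya → yozitazya.
polarity = negative: zero marking, form stays yozitazya.
Apply vowel harmony: yozitazya → yozitezye.
Vowel deletion: no change.

yozitezye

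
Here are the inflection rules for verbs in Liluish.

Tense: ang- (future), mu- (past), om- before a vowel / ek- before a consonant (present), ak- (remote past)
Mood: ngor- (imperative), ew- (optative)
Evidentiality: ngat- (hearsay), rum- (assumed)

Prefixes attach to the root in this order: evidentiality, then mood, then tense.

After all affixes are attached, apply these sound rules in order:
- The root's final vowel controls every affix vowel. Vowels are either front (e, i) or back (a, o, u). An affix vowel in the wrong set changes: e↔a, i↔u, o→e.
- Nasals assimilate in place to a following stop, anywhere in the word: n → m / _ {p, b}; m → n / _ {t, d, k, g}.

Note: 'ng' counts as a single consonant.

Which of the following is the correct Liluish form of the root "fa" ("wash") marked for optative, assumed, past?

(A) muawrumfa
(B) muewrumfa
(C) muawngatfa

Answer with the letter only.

Attach evidentiality assumed rum- → rumfa.
Attach mood optative ew- → ewrumfa.
Attach tense past mu- → muewrumfa.
Apply vowel harmony: muewrumfa → muawrumfa.
Nasal assimilation: no change.
So the correct form is muawrumfa, option (A).
(C) muawngatfa is wrong: it uses hearsay instead of assumed for evidentiality.
(B) muewrumfa is wrong: it fails to apply the sound rule(s).

A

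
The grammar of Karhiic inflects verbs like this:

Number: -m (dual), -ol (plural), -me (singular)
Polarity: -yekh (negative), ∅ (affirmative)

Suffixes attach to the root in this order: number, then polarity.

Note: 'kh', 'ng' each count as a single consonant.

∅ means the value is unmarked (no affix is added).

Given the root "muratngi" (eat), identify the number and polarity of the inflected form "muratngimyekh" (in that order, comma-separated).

dual, negative

Segment: muratngi-m-yekh.
number: -m → dual.
polarity: -yekh → negative.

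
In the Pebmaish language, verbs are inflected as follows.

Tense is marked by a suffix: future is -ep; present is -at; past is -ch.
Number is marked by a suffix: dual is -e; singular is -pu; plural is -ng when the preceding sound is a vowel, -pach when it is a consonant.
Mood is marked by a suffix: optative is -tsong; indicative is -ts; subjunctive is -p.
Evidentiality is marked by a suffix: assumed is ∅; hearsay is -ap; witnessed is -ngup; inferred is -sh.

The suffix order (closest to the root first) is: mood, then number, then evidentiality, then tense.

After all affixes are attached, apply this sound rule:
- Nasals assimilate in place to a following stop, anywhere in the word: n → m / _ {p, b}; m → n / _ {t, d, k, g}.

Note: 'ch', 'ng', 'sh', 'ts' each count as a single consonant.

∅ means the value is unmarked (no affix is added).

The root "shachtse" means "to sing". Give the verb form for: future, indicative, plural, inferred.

shachtsetspachshep

Attach mood indicative -ts → shachtsets.
Attach number plural -pach (after consonant 'ts') → shachtsetspach.
Attach evidentiality inferred -sh → shachtsetspachsh.
Attach tense future -ep → shachtsetspachshep.
Nasal assimilation: no change.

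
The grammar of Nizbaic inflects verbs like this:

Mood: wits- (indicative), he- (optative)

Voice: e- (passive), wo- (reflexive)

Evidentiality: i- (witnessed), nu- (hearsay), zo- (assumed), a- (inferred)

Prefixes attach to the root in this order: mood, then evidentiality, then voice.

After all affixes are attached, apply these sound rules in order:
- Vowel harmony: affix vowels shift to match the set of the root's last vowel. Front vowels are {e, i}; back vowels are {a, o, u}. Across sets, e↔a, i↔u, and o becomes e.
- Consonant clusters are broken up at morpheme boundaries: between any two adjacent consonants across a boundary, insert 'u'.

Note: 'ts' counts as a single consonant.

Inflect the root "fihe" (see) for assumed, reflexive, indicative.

wezewitsufihe

Attach mood indicative wits- → witsfihe.
Attach evidentiality assumed zo- → zowitsfihe.
Attach voice reflexive wo- → wozowitsfihe.
Apply vowel harmony: wozowitsfihe → wezewitsfihe.
Apply epenthesis: wezewitsfihe → wezewitsufihe.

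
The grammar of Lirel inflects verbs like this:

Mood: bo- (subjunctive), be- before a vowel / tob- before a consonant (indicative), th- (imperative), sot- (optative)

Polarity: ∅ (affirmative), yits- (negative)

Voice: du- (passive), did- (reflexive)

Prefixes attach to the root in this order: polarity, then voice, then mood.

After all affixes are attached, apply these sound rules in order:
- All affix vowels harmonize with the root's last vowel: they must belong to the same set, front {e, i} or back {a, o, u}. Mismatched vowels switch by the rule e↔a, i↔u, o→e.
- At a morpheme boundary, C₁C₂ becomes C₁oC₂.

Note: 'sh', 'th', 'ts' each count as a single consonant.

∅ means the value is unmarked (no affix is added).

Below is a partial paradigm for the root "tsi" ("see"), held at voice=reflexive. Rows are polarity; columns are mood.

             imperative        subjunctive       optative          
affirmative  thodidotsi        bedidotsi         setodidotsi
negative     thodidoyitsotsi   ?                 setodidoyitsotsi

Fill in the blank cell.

bedidoyitsotsi

Attach polarity negative yits- → yitstsi.
Attach voice reflexive did- → didyitstsi.
Attach mood subjunctive bo- → bodidyitstsi.
Apply vowel harmony: bodidyitstsi → bedidyitstsi.
Apply epenthesis: bedidyitstsi → bedidoyitsotsi.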